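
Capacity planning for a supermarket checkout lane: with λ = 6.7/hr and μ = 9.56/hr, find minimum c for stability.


Stability requires cμ > λ ⇔ c > λ/μ.
λ/μ = 6.7/9.56 = 0.7008
Minimum integer c = ⌊0.7008⌋ + 1 = 1
Check: 1·9.56 = 9.56 > 6.7, while 0·9.56 = 0.00 ≤ 6.7

Final: 1 servers


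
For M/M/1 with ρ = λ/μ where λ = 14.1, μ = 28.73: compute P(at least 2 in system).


ρ = 14.1/28.73 = 0.4908
P(N ≥ n) = ρ^n = 0.4908^2 = 0.240861

Final: 0.240861


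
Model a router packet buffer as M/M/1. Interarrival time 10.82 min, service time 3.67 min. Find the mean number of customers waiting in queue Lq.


λ = 60/10.82 = 5.5453 /hr
μ = 60/3.67 = 16.3488 /hr
ρ = λ/μ = 5.5453/16.3488 = 0.3392
Lq = ρ²/(1−ρ) = 0.1150/0.6608 = 0.1741

Final: 0.1741


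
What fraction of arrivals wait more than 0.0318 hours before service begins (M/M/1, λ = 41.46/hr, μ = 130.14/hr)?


ρ = 41.46/130.14 = 0.3186
P(Wq > t) = ρ·e^{−(μ−λ)t} = 0.3186·e^{−2.8200}
= 0.3186·0.059605 = 0.018989

Final: 0.018989


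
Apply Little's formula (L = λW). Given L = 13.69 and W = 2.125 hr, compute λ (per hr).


λ = L/W = 13.69/2.125 = 6.4424 /hr

Final: 6.4424 /hr


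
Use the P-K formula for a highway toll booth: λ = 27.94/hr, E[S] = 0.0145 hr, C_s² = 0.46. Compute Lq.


ρ = λ·E[S] = 27.94·0.0145 = 0.4051
Lq = ρ²(1+C_s²)/(2(1−ρ)) = 0.1641·(1+0.46)/(2·0.5949)
= 0.1641·1.4600/1.1897 = 0.20141

Final: 0.20141


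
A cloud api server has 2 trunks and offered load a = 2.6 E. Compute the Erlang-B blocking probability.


B(c,a) = (a^c/c!) / Σ_{k=0}^{c} a^k/k!
a^2/2! = 3.380000
Σ terms (k=0..2): 1.00000 + 2.60000 + 3.38000 = 6.980000
B = 3.380000/6.980000 = 0.484241

Final: 0.484241


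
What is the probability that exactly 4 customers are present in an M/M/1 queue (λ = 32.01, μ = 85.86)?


ρ = 32.01/85.86 = 0.3728
P_n = (1−ρ)·ρ^n = (1 − 0.3728)·0.3728^4 = 0.6272·0.019319 = 0.012116

Final: 0.012116


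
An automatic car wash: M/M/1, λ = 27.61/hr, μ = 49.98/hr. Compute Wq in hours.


ρ = 27.61/49.98 = 0.5524
Wq = ρ/(μ−λ) = 0.5524/(49.98 − 27.61) = 0.5524/22.37 = 0.02469 hr

Final: 0.02469 hr


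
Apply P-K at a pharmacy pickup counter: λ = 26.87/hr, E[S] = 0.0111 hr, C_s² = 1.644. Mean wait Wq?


ρ = λ·E[S] = 26.87·0.0111 = 0.2983
E[S²] = E[S]²(1+C_s²) = 0.0111²·(1+1.644) = 0.0003258
Wq = λ·E[S²]/(2(1−ρ)) = 26.87·0.0003258/(2·0.7017) = 0.006237 hr

Final: 0.006237 hr


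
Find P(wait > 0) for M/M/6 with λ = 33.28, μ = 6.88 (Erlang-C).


a = λ/μ = 4.8372; ρ = a/6 = 0.8062
P₀ = 0.005777 (from M/M/c formula)
C(c,a) = [a^c/(c!(1−ρ))]·P₀ = [12810.59426/(720·0.1938)]·0.005777
= 91.80926·0.005777 = 0.530409

Final: 0.530409


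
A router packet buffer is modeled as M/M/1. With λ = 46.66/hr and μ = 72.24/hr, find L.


ρ = λ/μ = 46.66/72.24 = 0.6459
L = ρ/(1−ρ) = 0.6459/(1 − 0.6459) = 0.6459/0.3541 = 1.8241

Final: 1.8241


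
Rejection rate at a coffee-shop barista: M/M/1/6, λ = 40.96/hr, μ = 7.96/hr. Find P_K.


ρ = λ/μ = 40.96/7.96 = 5.1457
P_K = (1−ρ)ρ^K/(1−ρ^(K+1)) = (-4.1457·18564.415558)/(1 − 95527.444880)
= -76963.029322/-95526.444880 = 0.805672

Final: 0.805672


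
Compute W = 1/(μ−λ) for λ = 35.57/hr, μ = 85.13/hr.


W = 1/(μ−λ) = 1/(85.13 − 35.57) = 1/49.56 = 0.02018 hr

Final: 0.02018 hr


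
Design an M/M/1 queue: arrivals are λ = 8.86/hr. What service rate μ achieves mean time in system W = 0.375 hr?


W = 1/(μ−λ) ⇒ μ − λ = 1/W = 1/0.375 = 2.6667
μ = λ + 1/W = 8.86 + 2.6667 = 11.5267 per hr

Final: 11.5267 /hr


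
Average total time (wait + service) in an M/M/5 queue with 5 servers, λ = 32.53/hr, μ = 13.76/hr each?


a = 2.3641; ρ = 0.4728; P₀ = 0.092340
Lq = P₀·a^c·ρ/(c!(1−ρ)²) = 0.09667
Wq = Lq/λ = 0.09667/32.53 = 0.002972 hr
W = Wq + 1/μ = 0.002972 + 0.07267 = 0.07565 hr

Final: 0.07565 hr


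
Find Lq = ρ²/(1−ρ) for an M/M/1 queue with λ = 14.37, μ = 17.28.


ρ = 14.37/17.28 = 0.8316
Lq = ρ²/(1−ρ) = 0.6916/0.1684 = 4.1065

Final: 4.1065


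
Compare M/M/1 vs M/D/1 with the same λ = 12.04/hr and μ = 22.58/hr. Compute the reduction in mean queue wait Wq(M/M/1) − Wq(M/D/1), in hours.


ρ = 12.04/22.58 = 0.5332
Wq(M/M/1) = ρ/(μ−λ) = 0.5332/10.54 = 0.05059 hr
Wq(M/D/1) = ρ/(2(μ−λ)) = 0.02529 hr
Savings = 0.05059 − 0.02529 = 0.02529 hr

Final: 0.02529 hr


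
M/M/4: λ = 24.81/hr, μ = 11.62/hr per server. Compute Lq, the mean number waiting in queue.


a = λ/μ = 2.1351; ρ = a/4 = 0.5338
P₀ = 0.112436
Lq = P₀·a^c·ρ / (c!·(1−ρ)²) = 0.112436·20.78177·0.5338/(24·0.21736)
= 0.23908

Final: 0.23908


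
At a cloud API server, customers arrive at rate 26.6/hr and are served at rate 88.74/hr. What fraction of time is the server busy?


ρ = λ/μ = 26.6/88.74 = 0.2998

Final: 0.2998


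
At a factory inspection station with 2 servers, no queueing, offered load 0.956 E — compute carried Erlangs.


B(2,0.956) = 0.189380 (Erlang-B)
Carried load = a(1 − B) = 0.956·(1 − 0.189380) = 0.956·0.810620 = 0.7750 E

Final: 0.7750 Erlangs


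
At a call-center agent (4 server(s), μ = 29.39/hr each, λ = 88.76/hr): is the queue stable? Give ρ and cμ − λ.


Total capacity cμ = 4·29.39 = 117.56/hr
ρ = λ/(cμ) = 88.76/117.56 = 0.7550
Stable ⇔ ρ < 1: YES
Spare capacity = cμ − λ = 117.56 − 88.76 = 28.80/hr

Final: ρ = 0.7550; stable; margin = 28.80/hr


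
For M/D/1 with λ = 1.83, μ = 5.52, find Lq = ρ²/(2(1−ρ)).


ρ = 1.83/5.52 = 0.3315
M/D/1: Lq = ρ²/(2(1−ρ)) = 0.1099/(2·0.6685) = 0.08221

Final: 0.08221


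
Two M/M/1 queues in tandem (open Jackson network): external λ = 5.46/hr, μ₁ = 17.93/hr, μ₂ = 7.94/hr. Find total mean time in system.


Each node sees arrival rate λ = 5.46/hr (tandem ⇒ throughput preserved).
W₁ = 1/(μ₁−λ) = 1/(17.93−5.46) = 0.08019 hr
W₂ = 1/(μ₂−λ) = 1/(7.94−5.46) = 0.40323 hr
W_total = W₁ + W₂ = 0.08019 + 0.40323 = 0.48342 hr

Final: 0.48342 hr


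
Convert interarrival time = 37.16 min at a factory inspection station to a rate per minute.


λ = 1/(interarrival time) in consistent units.
1 minute = 1 min, so λ = 1/37.16 = 0.02691 per minute

Final: 0.02691 /min


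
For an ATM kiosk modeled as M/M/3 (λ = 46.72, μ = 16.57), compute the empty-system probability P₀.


a = λ/μ = 46.72/16.57 = 2.8196; ρ = a/c = 0.9399
Σ_{k=0}^{2} a^k/k! (terms k=0..2) = 1.00000 + 2.81955 + 3.97494 = 7.79449
Tail: a^3/(3!(1−ρ)) = 22.41512/(6·0.06015) = 62.11011
P₀ = 1/(7.79449 + 62.11011) = 1/69.90460 = 0.014305

Final: 0.014305


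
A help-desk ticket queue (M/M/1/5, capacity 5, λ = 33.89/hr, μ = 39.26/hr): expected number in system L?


ρ = 33.89/39.26 = 0.8632
L = ρ[1 − (K+1)ρ^K + Kρ^(K+1)] / [(1−ρ)(1−ρ^(K+1))]
Numerator: 0.8632·(1 − 6·0.479299 + 5·0.413740) = 0.166522
Denominator: (0.1368)·(0.586260) = 0.080189
L = 0.166522/0.080189 = 2.0766

Final: 2.0766


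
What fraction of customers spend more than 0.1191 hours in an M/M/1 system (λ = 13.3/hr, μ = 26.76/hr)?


W ~ Exponential(μ−λ) for M/M/1.
μ − λ = 26.76 − 13.3 = 13.4600
P(W > t) = e^{−(μ−λ)t} = e^{−1.6031} = 0.201274

Final: 0.201274


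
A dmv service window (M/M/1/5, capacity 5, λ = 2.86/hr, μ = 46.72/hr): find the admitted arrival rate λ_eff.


ρ = 0.06122; P_K = (1−ρ)ρ^5/(1−ρ^6) = 0.0000008070
λ_eff = λ(1 − P_K) = 2.86·(1 − 0.0000008070) = 2.86·0.999999 = 2.8600 /hr

Final: 2.8600 /hr


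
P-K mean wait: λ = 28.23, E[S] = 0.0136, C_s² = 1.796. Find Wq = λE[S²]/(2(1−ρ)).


ρ = λ·E[S] = 28.23·0.0136 = 0.3839
E[S²] = E[S]²(1+C_s²) = 0.0136²·(1+1.796) = 0.0005171
Wq = λ·E[S²]/(2(1−ρ)) = 28.23·0.0005171/(2·0.6161) = 0.01185 hr

Final: 0.01185 hr


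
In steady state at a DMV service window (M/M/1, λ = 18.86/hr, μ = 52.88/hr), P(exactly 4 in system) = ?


ρ = 18.86/52.88 = 0.3567
P_n = (1−ρ)·ρ^n = (1 − 0.3567)·0.3567^4 = 0.6433·0.016181 = 0.010410

Final: 0.010410


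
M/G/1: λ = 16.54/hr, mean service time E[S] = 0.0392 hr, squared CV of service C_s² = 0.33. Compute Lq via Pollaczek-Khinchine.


ρ = λ·E[S] = 16.54·0.0392 = 0.6484
Lq = ρ²(1+C_s²)/(2(1−ρ)) = 0.4204·(1+0.33)/(2·0.3516)
= 0.4204·1.3300/0.7033 = 0.79502

Final: 0.79502


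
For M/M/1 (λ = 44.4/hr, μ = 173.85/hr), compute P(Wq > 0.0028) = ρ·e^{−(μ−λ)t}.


ρ = 44.4/173.85 = 0.2554
P(Wq > t) = ρ·e^{−(μ−λ)t} = 0.2554·e^{−0.3625}
= 0.2554·0.695962 = 0.177744

Final: 0.177744


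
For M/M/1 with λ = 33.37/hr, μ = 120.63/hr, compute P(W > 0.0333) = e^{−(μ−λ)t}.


W ~ Exponential(μ−λ) for M/M/1.
μ − λ = 120.63 − 33.37 = 87.2600
P(W > t) = e^{−(μ−λ)t} = e^{−2.9058} = 0.054707

Final: 0.054707


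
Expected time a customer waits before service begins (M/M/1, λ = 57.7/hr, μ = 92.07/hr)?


ρ = 57.7/92.07 = 0.6267
Wq = ρ/(μ−λ) = 0.6267/(92.07 − 57.7) = 0.6267/34.37 = 0.01823 hr

Final: 0.01823 hr


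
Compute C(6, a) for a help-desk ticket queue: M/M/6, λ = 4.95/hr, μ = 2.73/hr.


a = λ/μ = 1.8132; ρ = a/6 = 0.3022
P₀ = 0.163001 (from M/M/c formula)
C(c,a) = [a^c/(c!(1−ρ))]·P₀ = [35.53492/(720·0.6978)]·0.163001
= 0.07073·0.163001 = 0.011529

Final: 0.011529


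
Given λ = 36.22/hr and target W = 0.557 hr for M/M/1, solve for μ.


W = 1/(μ−λ) ⇒ μ − λ = 1/W = 1/0.557 = 1.7953
μ = λ + 1/W = 36.22 + 1.7953 = 38.0153 per hr

Final: 38.0153 /hr


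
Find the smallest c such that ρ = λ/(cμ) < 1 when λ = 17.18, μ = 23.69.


Stability requires cμ > λ ⇔ c > λ/μ.
λ/μ = 17.18/23.69 = 0.7252
Minimum integer c = ⌊0.7252⌋ + 1 = 1
Check: 1·23.69 = 23.69 > 17.18, while 0·23.69 = 0.00 ≤ 17.18

Final: 1 servers


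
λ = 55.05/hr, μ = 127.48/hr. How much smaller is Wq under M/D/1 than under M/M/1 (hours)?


ρ = 55.05/127.48 = 0.4318
Wq(M/M/1) = ρ/(μ−λ) = 0.4318/72.43 = 0.005962 hr
Wq(M/D/1) = ρ/(2(μ−λ)) = 0.002981 hr
Savings = 0.005962 − 0.002981 = 0.002981 hr

Final: 0.002981 hr


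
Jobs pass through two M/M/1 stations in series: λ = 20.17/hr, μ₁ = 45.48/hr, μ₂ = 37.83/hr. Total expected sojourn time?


Each node sees arrival rate λ = 20.17/hr (tandem ⇒ throughput preserved).
W₁ = 1/(μ₁−λ) = 1/(45.48−20.17) = 0.03951 hr
W₂ = 1/(μ₂−λ) = 1/(37.83−20.17) = 0.05663 hr
W_total = W₁ + W₂ = 0.03951 + 0.05663 = 0.09614 hr

Final: 0.09614 hr


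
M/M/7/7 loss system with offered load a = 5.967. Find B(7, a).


B(c,a) = (a^c/c!) / Σ_{k=0}^{c} a^k/k!
a^7/7! = 53.439419
Σ terms (k=0..7): 1.00000 + 5.96700 + 17.80254 + 35.40926 + 52.82177 + 63.03749 + 62.69079 + 53.43942 = 292.168272
B = 53.439419/292.168272 = 0.182906

Final: 0.182906


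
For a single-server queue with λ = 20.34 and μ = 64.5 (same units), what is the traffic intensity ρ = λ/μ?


ρ = λ/μ = 20.34/64.5 = 0.3153

Final: 0.3153


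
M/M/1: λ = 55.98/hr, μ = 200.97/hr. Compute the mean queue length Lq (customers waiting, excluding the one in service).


ρ = 55.98/200.97 = 0.2785
Lq = ρ²/(1−ρ) = 0.07759/0.7215 = 0.1075

Final: 0.1075


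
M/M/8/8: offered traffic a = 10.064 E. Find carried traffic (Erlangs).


B(8,10.064) = 0.341304 (Erlang-B)
Carried load = a(1 − B) = 10.064·(1 − 0.341304) = 10.064·0.658696 = 6.6291 E

Final: 6.6291 Erlangs


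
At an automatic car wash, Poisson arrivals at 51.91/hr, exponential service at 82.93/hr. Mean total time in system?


W = 1/(μ−λ) = 1/(82.93 − 51.91) = 1/31.02 = 0.03224 hr

Final: 0.03224 hr


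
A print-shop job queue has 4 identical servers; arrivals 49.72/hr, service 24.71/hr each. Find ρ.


ρ = λ/(cμ) = 49.72/(4·24.71) = 49.72/98.84 = 0.5030

Final: 0.5030


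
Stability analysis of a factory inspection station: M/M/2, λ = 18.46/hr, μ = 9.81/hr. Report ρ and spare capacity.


Total capacity cμ = 2·9.81 = 19.62/hr
ρ = λ/(cμ) = 18.46/19.62 = 0.9409
Stable ⇔ ρ < 1: YES
Spare capacity = cμ − λ = 19.62 − 18.46 = 1.16/hr

Final: ρ = 0.9409; stable; margin = 1.16/hr


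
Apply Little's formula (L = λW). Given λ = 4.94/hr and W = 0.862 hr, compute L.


L = λW = 4.94·0.862 = 4.2583

Final: 4.2583


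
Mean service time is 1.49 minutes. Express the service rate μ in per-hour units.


μ = 1/(service time) in consistent units.
1 hour = 60 min, so μ = 60/1.49 = 40.2685 per hour

Final: 40.2685 /hr


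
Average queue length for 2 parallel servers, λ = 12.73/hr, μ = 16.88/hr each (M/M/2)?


a = λ/μ = 0.7541; ρ = a/2 = 0.3771
P₀ = 0.452355
Lq = P₀·a^c·ρ / (c!·(1−ρ)²) = 0.452355·0.56874·0.3771/(2·0.38804)
= 0.12500

Final: 0.12500


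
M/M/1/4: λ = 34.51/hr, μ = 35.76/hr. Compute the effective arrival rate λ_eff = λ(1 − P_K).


ρ = 0.9650; P_K = (1−ρ)ρ^4/(1−ρ^5) = 0.186027
λ_eff = λ(1 − P_K) = 34.51·(1 − 0.186027) = 34.51·0.813973 = 28.0902 /hr

Final: 28.0902 /hr


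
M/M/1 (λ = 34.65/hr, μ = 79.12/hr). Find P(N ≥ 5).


ρ = 34.65/79.12 = 0.4379
P(N ≥ n) = ρ^n = 0.4379^5 = 0.016110

Final: 0.016110


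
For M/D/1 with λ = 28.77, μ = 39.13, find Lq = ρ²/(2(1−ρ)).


ρ = 28.77/39.13 = 0.7352
M/D/1: Lq = ρ²/(2(1−ρ)) = 0.5406/(2·0.2648) = 1.02089

Final: 1.02089


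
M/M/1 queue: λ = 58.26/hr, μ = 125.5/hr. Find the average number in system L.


ρ = λ/μ = 58.26/125.5 = 0.4642
L = ρ/(1−ρ) = 0.4642/(1 − 0.4642) = 0.4642/0.5358 = 0.8664

Final: 0.8664


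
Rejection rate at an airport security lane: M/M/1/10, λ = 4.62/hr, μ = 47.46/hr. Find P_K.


ρ = λ/μ = 4.62/47.46 = 0.09735
P_K = (1−ρ)ρ^K/(1−ρ^(K+1)) = (0.9027·7.641e-11)/(1 − 7.438e-12)
= 6.897e-11/1.000000 = 6.897e-11

Final: 6.897e-11


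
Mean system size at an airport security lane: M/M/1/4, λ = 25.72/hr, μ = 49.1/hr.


ρ = 25.72/49.1 = 0.5238
L = ρ[1 − (K+1)ρ^K + Kρ^(K+1)] / [(1−ρ)(1−ρ^(K+1))]
Numerator: 0.5238·(1 − 5·0.075294 + 4·0.039441) = 0.409265
Denominator: (0.4762)·(0.960559) = 0.457390
L = 0.409265/0.457390 = 0.8948

Final: 0.8948


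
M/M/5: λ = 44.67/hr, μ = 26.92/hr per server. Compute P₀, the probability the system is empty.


a = λ/μ = 44.67/26.92 = 1.6594; ρ = a/c = 0.3319
Σ_{k=0}^{4} a^k/k! (terms k=0..4) = 1.00000 + 1.65936 + 1.37674 + 0.76150 + 0.31590 = 5.11351
Tail: a^5/(5!(1−ρ)) = 12.58069/(120·0.6681) = 0.15691
P₀ = 1/(5.11351 + 0.15691) = 1/5.27042 = 0.189738

Final: 0.189738


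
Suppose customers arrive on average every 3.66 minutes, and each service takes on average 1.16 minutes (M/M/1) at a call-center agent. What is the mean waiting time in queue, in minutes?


λ = 60/3.66 = 16.3934 /hr
μ = 60/1.16 = 51.7241 /hr
ρ = λ/μ = 16.3934/51.7241 = 0.3169
Wq = ρ/(μ−λ) = 0.3169/(51.7241−16.3934) = 0.008971 hr
In minutes: 0.008971·60 = 0.5382 min

Final: 0.5382 min


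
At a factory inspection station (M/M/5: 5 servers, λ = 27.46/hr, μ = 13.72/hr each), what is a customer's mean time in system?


a = 2.0015; ρ = 0.4003; P₀ = 0.134129
Lq = P₀·a^c·ρ/(c!(1−ρ)²) = 0.03995
Wq = Lq/λ = 0.03995/27.46 = 0.001455 hr
W = Wq + 1/μ = 0.001455 + 0.07289 = 0.07434 hr

Final: 0.07434 hr


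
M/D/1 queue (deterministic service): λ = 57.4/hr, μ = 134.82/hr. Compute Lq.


ρ = 57.4/134.82 = 0.4258
M/D/1: Lq = ρ²/(2(1−ρ)) = 0.1813/(2·0.5742) = 0.15783

Final: 0.15783


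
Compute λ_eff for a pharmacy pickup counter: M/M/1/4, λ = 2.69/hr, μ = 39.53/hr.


ρ = 0.06805; P_K = (1−ρ)ρ^4/(1−ρ^5) = 0.00001998
λ_eff = λ(1 − P_K) = 2.69·(1 − 0.00001998) = 2.69·0.999980 = 2.6899 /hr

Final: 2.6899 /hr


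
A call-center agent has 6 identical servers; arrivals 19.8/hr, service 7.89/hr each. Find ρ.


ρ = λ/(cμ) = 19.8/(6·7.89) = 19.8/47.34 = 0.4183

Final: 0.4183


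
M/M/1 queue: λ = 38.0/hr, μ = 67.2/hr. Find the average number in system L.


ρ = λ/μ = 38.0/67.2 = 0.5655
L = ρ/(1−ρ) = 0.5655/(1 − 0.5655) = 0.5655/0.4345 = 1.3014

Final: 1.3014


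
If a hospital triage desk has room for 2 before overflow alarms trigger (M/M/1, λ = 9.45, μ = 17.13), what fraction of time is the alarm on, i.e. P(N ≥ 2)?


ρ = 9.45/17.13 = 0.5517
P(N ≥ n) = ρ^n = 0.5517^2 = 0.304333

Final: 0.304333


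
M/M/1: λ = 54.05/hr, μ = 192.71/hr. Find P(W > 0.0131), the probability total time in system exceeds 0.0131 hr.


W ~ Exponential(μ−λ) for M/M/1.
μ − λ = 192.71 − 54.05 = 138.6600
P(W > t) = e^{−(μ−λ)t} = e^{−1.8164} = 0.162603

Final: 0.162603


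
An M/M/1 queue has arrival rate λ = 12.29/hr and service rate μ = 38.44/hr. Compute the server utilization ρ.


ρ = λ/μ = 12.29/38.44 = 0.3197

Final: 0.3197


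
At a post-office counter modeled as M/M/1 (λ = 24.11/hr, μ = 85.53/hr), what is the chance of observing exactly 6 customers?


ρ = 24.11/85.53 = 0.2819
P_n = (1−ρ)·ρ^n = (1 − 0.2819)·0.2819^6 = 0.7181·0.0005017 = 0.0003603

Final: 0.0003603


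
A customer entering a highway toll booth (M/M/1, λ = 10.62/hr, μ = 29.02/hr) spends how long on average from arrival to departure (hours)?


W = 1/(μ−λ) = 1/(29.02 − 10.62) = 1/18.40 = 0.05435 hr

Final: 0.05435 hr


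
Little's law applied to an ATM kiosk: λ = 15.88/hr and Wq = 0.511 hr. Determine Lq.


Lq = λWq = 15.88·0.511 = 8.1147

Final: 8.1147


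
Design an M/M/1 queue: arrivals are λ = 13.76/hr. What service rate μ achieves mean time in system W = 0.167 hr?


W = 1/(μ−λ) ⇒ μ − λ = 1/W = 1/0.167 = 5.9880
μ = λ + 1/W = 13.76 + 5.9880 = 19.7480 per hr

Final: 19.7480 /hr


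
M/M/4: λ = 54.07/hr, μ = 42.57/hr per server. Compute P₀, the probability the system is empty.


a = λ/μ = 54.07/42.57 = 1.2701; ρ = a/c = 0.3175
Σ_{k=0}^{3} a^k/k! (terms k=0..3) = 1.00000 + 1.27014 + 0.80663 + 0.34151 = 3.41829
Tail: a^4/(4!(1−ρ)) = 2.60262/(24·0.6825) = 0.15890
P₀ = 1/(3.41829 + 0.15890) = 1/3.57719 = 0.279549

Final: 0.279549


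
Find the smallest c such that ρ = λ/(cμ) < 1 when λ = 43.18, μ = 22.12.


Stability requires cμ > λ ⇔ c > λ/μ.
λ/μ = 43.18/22.12 = 1.9521
Minimum integer c = ⌊1.9521⌋ + 1 = 2
Check: 2·22.12 = 44.24 > 43.18, while 1·22.12 = 22.12 ≤ 43.18

Final: 2 servers


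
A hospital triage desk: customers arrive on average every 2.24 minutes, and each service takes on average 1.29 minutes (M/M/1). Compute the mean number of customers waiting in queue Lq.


λ = 60/2.24 = 26.7857 /hr
μ = 60/1.29 = 46.5116 /hr
ρ = λ/μ = 26.7857/46.5116 = 0.5759
Lq = ρ²/(1−ρ) = 0.3317/0.4241 = 0.7820

Final: 0.7820


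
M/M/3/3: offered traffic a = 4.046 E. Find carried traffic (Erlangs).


B(3,4.046) = 0.454838 (Erlang-B)
Carried load = a(1 − B) = 4.046·(1 − 0.454838) = 4.046·0.545162 = 2.2057 E

Final: 2.2057 Erlangs


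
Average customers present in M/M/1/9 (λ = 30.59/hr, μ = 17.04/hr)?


ρ = 30.59/17.04 = 1.7952
L = ρ[1 − (K+1)ρ^K + Kρ^(K+1)] / [(1−ρ)(1−ρ^(K+1))]
Numerator: 1.7952·(1 − 10·193.637282 + 9·347.615286) = 2141.954791
Denominator: (-0.7952)·(-346.615286) = 275.624244
L = 2141.954791/275.624244 = 7.7713

Final: 7.7713


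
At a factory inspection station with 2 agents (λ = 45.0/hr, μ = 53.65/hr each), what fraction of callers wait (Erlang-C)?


a = λ/μ = 0.8388; ρ = a/2 = 0.4194
P₀ = 0.409061 (from M/M/c formula)
C(c,a) = [a^c/(c!(1−ρ))]·P₀ = [0.70353/(2·0.5806)]·0.409061
= 0.60585·0.409061 = 0.247831

Final: 0.247831


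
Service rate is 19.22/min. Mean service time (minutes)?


Mean service time = 1/μ = 1/19.22 minute = 0.05203 minute
In minutes: 0.05203 × 1 = 0.05203 min

Final: 0.05203 min


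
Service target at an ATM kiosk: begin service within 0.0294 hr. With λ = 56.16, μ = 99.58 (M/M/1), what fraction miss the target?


ρ = 56.16/99.58 = 0.5640
P(Wq > t) = ρ·e^{−(μ−λ)t} = 0.5640·e^{−1.2765}
= 0.5640·0.278999 = 0.157347

Final: 0.157347


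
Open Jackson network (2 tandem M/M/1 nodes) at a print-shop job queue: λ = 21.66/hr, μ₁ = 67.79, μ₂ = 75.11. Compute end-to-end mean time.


Each node sees arrival rate λ = 21.66/hr (tandem ⇒ throughput preserved).
W₁ = 1/(μ₁−λ) = 1/(67.79−21.66) = 0.02168 hr
W₂ = 1/(μ₂−λ) = 1/(75.11−21.66) = 0.01871 hr
W_total = W₁ + W₂ = 0.02168 + 0.01871 = 0.04039 hr

Final: 0.04039 hr


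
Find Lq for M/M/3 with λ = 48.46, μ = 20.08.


a = λ/μ = 2.4133; ρ = a/3 = 0.8044
P₀ = 0.054629
Lq = P₀·a^c·ρ / (c!·(1−ρ)²) = 0.054629·14.05591·0.8044/(6·0.03824)
= 2.69222

Final: 2.69222


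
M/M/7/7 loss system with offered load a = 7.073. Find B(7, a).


B(c,a) = (a^c/c!) / Σ_{k=0}^{c} a^k/k!
a^7/7! = 175.709430
Σ terms (k=0..7): 1.00000 + 7.07300 + 25.01366 + 58.97388 + 104.28057 + 147.51529 + 173.89594 + 175.70943 = 693.461782
B = 175.709430/693.461782 = 0.253380

Final: 0.253380


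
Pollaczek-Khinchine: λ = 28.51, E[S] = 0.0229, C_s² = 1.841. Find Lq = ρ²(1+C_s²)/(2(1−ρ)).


ρ = λ·E[S] = 28.51·0.0229 = 0.6529
Lq = ρ²(1+C_s²)/(2(1−ρ)) = 0.4263·(1+1.841)/(2·0.3471)
= 0.4263·2.8410/0.6942 = 1.74432

Final: 1.74432


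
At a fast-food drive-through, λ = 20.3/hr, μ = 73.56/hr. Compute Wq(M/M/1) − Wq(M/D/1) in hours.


ρ = 20.3/73.56 = 0.2760
Wq(M/M/1) = ρ/(μ−λ) = 0.2760/53.26 = 0.005181 hr
Wq(M/D/1) = ρ/(2(μ−λ)) = 0.002591 hr
Savings = 0.005181 − 0.002591 = 0.002591 hr

Final: 0.002591 hr


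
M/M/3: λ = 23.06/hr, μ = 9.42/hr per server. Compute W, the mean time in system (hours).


a = 2.4480; ρ = 0.8160; P₀ = 0.050680
Lq = P₀·a^c·ρ/(c!(1−ρ)²) = 2.98629
Wq = Lq/λ = 2.98629/23.06 = 0.12950 hr
W = Wq + 1/μ = 0.12950 + 0.10616 = 0.23566 hr

Final: 0.23566 hr


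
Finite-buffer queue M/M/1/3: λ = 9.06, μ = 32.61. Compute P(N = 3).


ρ = λ/μ = 9.06/32.61 = 0.2778
P_K = (1−ρ)ρ^K/(1−ρ^(K+1)) = (0.7222·0.021445)/(1 − 0.005958)
= 0.015487/0.994042 = 0.015580

Final: 0.015580


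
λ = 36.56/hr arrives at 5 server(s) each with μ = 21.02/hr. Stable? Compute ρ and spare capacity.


Total capacity cμ = 5·21.02 = 105.10/hr
ρ = λ/(cμ) = 36.56/105.10 = 0.3479
Stable ⇔ ρ < 1: YES
Spare capacity = cμ − λ = 105.10 − 36.56 = 68.54/hr

Final: ρ = 0.3479; stable; margin = 68.54/hr


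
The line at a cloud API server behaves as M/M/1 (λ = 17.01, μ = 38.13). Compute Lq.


ρ = 17.01/38.13 = 0.4461
Lq = ρ²/(1−ρ) = 0.1990/0.5539 = 0.3593

Final: 0.3593


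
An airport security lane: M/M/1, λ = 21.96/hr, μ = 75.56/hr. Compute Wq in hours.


ρ = 21.96/75.56 = 0.2906
Wq = ρ/(μ−λ) = 0.2906/(75.56 − 21.96) = 0.2906/53.60 = 0.005422 hr

Final: 0.005422 hr


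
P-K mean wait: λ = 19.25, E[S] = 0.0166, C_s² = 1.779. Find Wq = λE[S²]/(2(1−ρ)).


ρ = λ·E[S] = 19.25·0.0166 = 0.3196
E[S²] = E[S]²(1+C_s²) = 0.0166²·(1+1.779) = 0.0007658
Wq = λ·E[S²]/(2(1−ρ)) = 19.25·0.0007658/(2·0.6804) = 0.01083 hr

Final: 0.01083 hr


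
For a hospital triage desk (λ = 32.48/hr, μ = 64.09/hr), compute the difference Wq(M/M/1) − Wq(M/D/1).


ρ = 32.48/64.09 = 0.5068
Wq(M/M/1) = ρ/(μ−λ) = 0.5068/31.61 = 0.01603 hr
Wq(M/D/1) = ρ/(2(μ−λ)) = 0.008016 hr
Savings = 0.01603 − 0.008016 = 0.008016 hr

Final: 0.008016 hr


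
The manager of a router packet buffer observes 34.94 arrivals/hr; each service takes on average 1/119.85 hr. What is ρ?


ρ = λ/μ = 34.94/119.85 = 0.2915

Final: 0.2915


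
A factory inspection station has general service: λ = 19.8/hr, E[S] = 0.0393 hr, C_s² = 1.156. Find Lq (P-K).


ρ = λ·E[S] = 19.8·0.0393 = 0.7781
Lq = ρ²(1+C_s²)/(2(1−ρ)) = 0.6055·(1+1.156)/(2·0.2219)
= 0.6055·2.1560/0.4437 = 2.94209

Final: 2.94209


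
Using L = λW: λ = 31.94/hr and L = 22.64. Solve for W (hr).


W = L/λ = 22.64/31.94 = 0.7088 hr

Final: 0.7088 hr


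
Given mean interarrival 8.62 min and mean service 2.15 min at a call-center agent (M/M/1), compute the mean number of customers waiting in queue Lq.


λ = 60/8.62 = 6.9606 /hr
μ = 60/2.15 = 27.9070 /hr
ρ = λ/μ = 6.9606/27.9070 = 0.2494
Lq = ρ²/(1−ρ) = 0.06221/0.7506 = 0.08288

Final: 0.08288


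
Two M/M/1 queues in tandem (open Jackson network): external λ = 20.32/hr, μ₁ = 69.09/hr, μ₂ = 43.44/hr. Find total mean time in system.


Each node sees arrival rate λ = 20.32/hr (tandem ⇒ throughput preserved).
W₁ = 1/(μ₁−λ) = 1/(69.09−20.32) = 0.02050 hr
W₂ = 1/(μ₂−λ) = 1/(43.44−20.32) = 0.04325 hr
W_total = W₁ + W₂ = 0.02050 + 0.04325 = 0.06376 hr

Final: 0.06376 hr


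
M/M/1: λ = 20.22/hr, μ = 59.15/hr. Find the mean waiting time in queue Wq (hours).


ρ = 20.22/59.15 = 0.3418
Wq = ρ/(μ−λ) = 0.3418/(59.15 − 20.22) = 0.3418/38.93 = 0.008781 hr

Final: 0.008781 hr


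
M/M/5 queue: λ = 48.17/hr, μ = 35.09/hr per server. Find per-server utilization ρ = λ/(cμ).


ρ = λ/(cμ) = 48.17/(5·35.09) = 48.17/175.45 = 0.2746

Final: 0.2746


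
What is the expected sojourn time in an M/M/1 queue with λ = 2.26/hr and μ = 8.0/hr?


W = 1/(μ−λ) = 1/(8.0 − 2.26) = 1/5.74 = 0.1742 hr

Final: 0.1742 hr


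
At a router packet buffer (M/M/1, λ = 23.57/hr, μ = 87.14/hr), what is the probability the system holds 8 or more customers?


ρ = 23.57/87.14 = 0.2705
P(N ≥ n) = ρ^n = 0.2705^8 = 0.00002865

Final: 0.00002865


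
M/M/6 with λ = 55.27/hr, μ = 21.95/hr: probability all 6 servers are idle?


a = λ/μ = 55.27/21.95 = 2.5180; ρ = a/c = 0.4197
Σ_{k=0}^{5} a^k/k! (terms k=0..5) = 1.00000 + 2.51800 + 3.17015 + 2.66081 + 1.67498 + 0.84352 = 11.86745
Tail: a^6/(6!(1−ρ)) = 254.87641/(720·0.5803) = 0.60998
P₀ = 1/(11.86745 + 0.60998) = 1/12.47743 = 0.080145

Final: 0.080145


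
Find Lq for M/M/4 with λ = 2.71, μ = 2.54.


a = λ/μ = 1.0669; ρ = a/4 = 0.2667
P₀ = 0.343389
Lq = P₀·a^c·ρ / (c!·(1−ρ)²) = 0.343389·1.29581·0.2667/(24·0.53768)
= 0.009197

Final: 0.009197


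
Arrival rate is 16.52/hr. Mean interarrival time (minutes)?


Mean interarrival time = 1/λ = 1/16.52 hour = 0.06053 hour
In minutes: 0.06053 × 60 = 3.6320 min

Final: 3.6320 min


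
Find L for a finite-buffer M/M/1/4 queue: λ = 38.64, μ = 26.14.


ρ = 38.64/26.14 = 1.4782
L = ρ[1 − (K+1)ρ^K + Kρ^(K+1)] / [(1−ρ)(1−ρ^(K+1))]
Numerator: 1.4782·(1 − 5·4.774481 + 4·7.057610) = 7.920221
Denominator: (-0.4782)·(-6.057610) = 2.896715
L = 7.920221/2.896715 = 2.7342

Final: 2.7342


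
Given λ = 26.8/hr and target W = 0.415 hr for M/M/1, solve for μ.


W = 1/(μ−λ) ⇒ μ − λ = 1/W = 1/0.415 = 2.4096
μ = λ + 1/W = 26.8 + 2.4096 = 29.2096 per hr

Final: 29.2096 /hr


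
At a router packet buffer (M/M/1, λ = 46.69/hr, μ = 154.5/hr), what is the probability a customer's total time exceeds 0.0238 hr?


W ~ Exponential(μ−λ) for M/M/1.
μ − λ = 154.5 − 46.69 = 107.8100
P(W > t) = e^{−(μ−λ)t} = e^{−2.5659} = 0.076852

Final: 0.076852


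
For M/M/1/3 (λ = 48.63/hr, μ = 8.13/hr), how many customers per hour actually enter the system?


ρ = 5.9815; P_K = (1−ρ)ρ^3/(1−ρ^4) = 0.833470
λ_eff = λ(1 − P_K) = 48.63·(1 − 0.833470) = 48.63·0.166530 = 8.0983 /hr

Final: 8.0983 /hr


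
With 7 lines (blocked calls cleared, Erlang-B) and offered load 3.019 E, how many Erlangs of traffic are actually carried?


B(7,3.019) = 0.022432 (Erlang-B)
Carried load = a(1 − B) = 3.019·(1 − 0.022432) = 3.019·0.977568 = 2.9513 E

Final: 2.9513 Erlangs


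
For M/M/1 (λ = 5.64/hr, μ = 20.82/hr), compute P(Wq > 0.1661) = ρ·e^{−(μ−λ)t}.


ρ = 5.64/20.82 = 0.2709
P(Wq > t) = ρ·e^{−(μ−λ)t} = 0.2709·e^{−2.5214}
= 0.2709·0.080347 = 0.021766

Final: 0.021766


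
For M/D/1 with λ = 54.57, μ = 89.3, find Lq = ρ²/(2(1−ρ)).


ρ = 54.57/89.3 = 0.6111
M/D/1: Lq = ρ²/(2(1−ρ)) = 0.3734/(2·0.3889) = 0.48009

Final: 0.48009


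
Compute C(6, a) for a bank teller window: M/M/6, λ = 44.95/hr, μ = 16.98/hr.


a = λ/μ = 2.6472; ρ = a/6 = 0.4412
P₀ = 0.070284 (from M/M/c formula)
C(c,a) = [a^c/(c!(1−ρ))]·P₀ = [344.15340/(720·0.5588)]·0.070284
= 0.85540·0.070284 = 0.060120

Final: 0.060120


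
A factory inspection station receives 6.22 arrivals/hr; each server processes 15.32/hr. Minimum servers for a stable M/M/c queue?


Stability requires cμ > λ ⇔ c > λ/μ.
λ/μ = 6.22/15.32 = 0.4060
Minimum integer c = ⌊0.4060⌋ + 1 = 1
Check: 1·15.32 = 15.32 > 6.22, while 0·15.32 = 0.00 ≤ 6.22

Final: 1 servers


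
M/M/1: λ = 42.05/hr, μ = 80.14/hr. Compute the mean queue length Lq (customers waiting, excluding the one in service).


ρ = 42.05/80.14 = 0.5247
Lq = ρ²/(1−ρ) = 0.2753/0.4753 = 0.5793

Final: 0.5793


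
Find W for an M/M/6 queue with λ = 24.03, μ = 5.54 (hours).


a = 4.3375; ρ = 0.7229; P₀ = 0.011202
Lq = P₀·a^c·ρ/(c!(1−ρ)²) = 0.97567
Wq = Lq/λ = 0.97567/24.03 = 0.04060 hr
W = Wq + 1/μ = 0.04060 + 0.18051 = 0.22111 hr

Final: 0.22111 hr


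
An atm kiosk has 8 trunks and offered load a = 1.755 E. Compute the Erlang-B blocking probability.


B(c,a) = (a^c/c!) / Σ_{k=0}^{c} a^k/k!
a^8/8! = 0.002232
Σ terms (k=0..8): 1.00000 + 1.75500 + 1.54001 + 0.90091 + 0.39527 + 0.13874 + 0.04058 + 0.01017 + 0.002232 = 5.782922
B = 0.002232/5.782922 = 0.0003860

Final: 0.0003860


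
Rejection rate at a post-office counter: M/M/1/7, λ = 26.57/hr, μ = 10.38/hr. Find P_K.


ρ = λ/μ = 26.57/10.38 = 2.5597
P_K = (1−ρ)ρ^K/(1−ρ^(K+1)) = (-1.5597·720.044614)/(1 − 1843.119981)
= -1123.075366/-1842.119981 = 0.609665

Final: 0.609665


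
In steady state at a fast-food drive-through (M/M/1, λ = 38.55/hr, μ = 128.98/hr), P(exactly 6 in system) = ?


ρ = 38.55/128.98 = 0.2989
P_n = (1−ρ)·ρ^n = (1 − 0.2989)·0.2989^6 = 0.7011·0.0007129 = 0.0004998

Final: 0.0004998


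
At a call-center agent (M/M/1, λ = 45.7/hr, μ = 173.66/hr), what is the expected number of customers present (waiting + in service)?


ρ = λ/μ = 45.7/173.66 = 0.2632
L = ρ/(1−ρ) = 0.2632/(1 − 0.2632) = 0.2632/0.7368 = 0.3571

Final: 0.3571


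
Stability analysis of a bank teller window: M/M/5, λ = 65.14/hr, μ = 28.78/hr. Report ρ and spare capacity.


Total capacity cμ = 5·28.78 = 143.90/hr
ρ = λ/(cμ) = 65.14/143.90 = 0.4527
Stable ⇔ ρ < 1: YES
Spare capacity = cμ − λ = 143.90 − 65.14 = 78.76/hr

Final: ρ = 0.4527; stable; margin = 78.76/hr


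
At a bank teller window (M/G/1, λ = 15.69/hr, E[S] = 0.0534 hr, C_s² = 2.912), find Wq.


ρ = λ·E[S] = 15.69·0.0534 = 0.8378
E[S²] = E[S]²(1+C_s²) = 0.0534²·(1+2.912) = 0.011155
Wq = λ·E[S²]/(2(1−ρ)) = 15.69·0.011155/(2·0.1622) = 0.53969 hr

Final: 0.53969 hr


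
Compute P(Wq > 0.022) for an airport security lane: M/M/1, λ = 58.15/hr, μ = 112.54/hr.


ρ = 58.15/112.54 = 0.5167
P(Wq > t) = ρ·e^{−(μ−λ)t} = 0.5167·e^{−1.1966}
= 0.5167·0.302226 = 0.156162

Final: 0.156162


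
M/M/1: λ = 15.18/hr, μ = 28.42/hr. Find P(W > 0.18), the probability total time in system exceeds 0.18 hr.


W ~ Exponential(μ−λ) for M/M/1.
μ − λ = 28.42 − 15.18 = 13.2400
P(W > t) = e^{−(μ−λ)t} = e^{−2.3832} = 0.092255

Final: 0.092255


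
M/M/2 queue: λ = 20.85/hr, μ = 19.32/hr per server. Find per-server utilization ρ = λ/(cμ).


ρ = λ/(cμ) = 20.85/(2·19.32) = 20.85/38.64 = 0.5396

Final: 0.5396


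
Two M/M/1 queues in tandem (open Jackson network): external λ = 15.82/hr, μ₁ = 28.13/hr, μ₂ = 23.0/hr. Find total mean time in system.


Each node sees arrival rate λ = 15.82/hr (tandem ⇒ throughput preserved).
W₁ = 1/(μ₁−λ) = 1/(28.13−15.82) = 0.08123 hr
W₂ = 1/(μ₂−λ) = 1/(23.0−15.82) = 0.13928 hr
W_total = W₁ + W₂ = 0.08123 + 0.13928 = 0.22051 hr

Final: 0.22051 hr


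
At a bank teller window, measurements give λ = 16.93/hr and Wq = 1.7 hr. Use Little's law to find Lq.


Lq = λWq = 16.93·1.7 = 28.7810

Final: 28.7810


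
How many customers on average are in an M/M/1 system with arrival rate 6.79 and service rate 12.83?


ρ = λ/μ = 6.79/12.83 = 0.5292
L = ρ/(1−ρ) = 0.5292/(1 − 0.5292) = 0.5292/0.4708 = 1.1242

Final: 1.1242


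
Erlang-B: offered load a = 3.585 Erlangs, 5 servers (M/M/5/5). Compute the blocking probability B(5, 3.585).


B(c,a) = (a^c/c!) / Σ_{k=0}^{c} a^k/k!
a^5/5! = 4.934743
Σ terms (k=0..5): 1.00000 + 3.58500 + 6.42611 + 7.67920 + 6.88249 + 4.93474 = 30.507547
B = 4.934743/30.507547 = 0.161755

Final: 0.161755


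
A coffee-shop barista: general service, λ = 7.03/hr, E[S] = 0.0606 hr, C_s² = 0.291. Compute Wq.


ρ = λ·E[S] = 7.03·0.0606 = 0.4260
E[S²] = E[S]²(1+C_s²) = 0.0606²·(1+0.291) = 0.004741
Wq = λ·E[S²]/(2(1−ρ)) = 7.03·0.004741/(2·0.5740) = 0.02903 hr

Final: 0.02903 hr


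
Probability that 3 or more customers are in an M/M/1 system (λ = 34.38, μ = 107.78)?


ρ = 34.38/107.78 = 0.3190
P(N ≥ n) = ρ^n = 0.3190^3 = 0.032457

Final: 0.032457


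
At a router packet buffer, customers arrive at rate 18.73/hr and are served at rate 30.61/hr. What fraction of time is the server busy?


ρ = λ/μ = 18.73/30.61 = 0.6119

Final: 0.6119


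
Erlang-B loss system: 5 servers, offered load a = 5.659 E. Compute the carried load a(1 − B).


B(5,5.659) = 0.335927 (Erlang-B)
Carried load = a(1 − B) = 5.659·(1 − 0.335927) = 5.659·0.664073 = 3.7580 E

Final: 3.7580 Erlangs


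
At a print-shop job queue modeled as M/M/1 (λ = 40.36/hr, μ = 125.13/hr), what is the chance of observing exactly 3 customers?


ρ = 40.36/125.13 = 0.3225
P_n = (1−ρ)·ρ^n = (1 − 0.3225)·0.3225^3 = 0.6775·0.033556 = 0.022733

Final: 0.022733


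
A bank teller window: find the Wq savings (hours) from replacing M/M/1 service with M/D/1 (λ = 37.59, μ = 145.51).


ρ = 37.59/145.51 = 0.2583
Wq(M/M/1) = ρ/(μ−λ) = 0.2583/107.92 = 0.002394 hr
Wq(M/D/1) = ρ/(2(μ−λ)) = 0.001197 hr
Savings = 0.002394 − 0.001197 = 0.001197 hr

Final: 0.001197 hr


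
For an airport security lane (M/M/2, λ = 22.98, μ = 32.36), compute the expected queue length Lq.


a = λ/μ = 0.7101; ρ = a/2 = 0.3551
P₀ = 0.475941
Lq = P₀·a^c·ρ / (c!·(1−ρ)²) = 0.475941·0.50429·0.3551/(2·0.41594)
= 0.10244

Final: 0.10244


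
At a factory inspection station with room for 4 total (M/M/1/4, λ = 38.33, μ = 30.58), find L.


ρ = 38.33/30.58 = 1.2534
L = ρ[1 − (K+1)ρ^K + Kρ^(K+1)] / [(1−ρ)(1−ρ^(K+1))]
Numerator: 1.2534·(1 − 5·2.468342 + 4·3.093903) = 1.295927
Denominator: (-0.2534)·(-2.093903) = 0.530665
L = 1.295927/0.530665 = 2.4421

Final: 2.4421


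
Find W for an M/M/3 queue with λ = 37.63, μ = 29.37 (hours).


a = 1.2812; ρ = 0.4271; P₀ = 0.269260
Lq = P₀·a^c·ρ/(c!(1−ρ)²) = 0.12281
Wq = Lq/λ = 0.12281/37.63 = 0.003264 hr
W = Wq + 1/μ = 0.003264 + 0.03405 = 0.03731 hr

Final: 0.03731 hr


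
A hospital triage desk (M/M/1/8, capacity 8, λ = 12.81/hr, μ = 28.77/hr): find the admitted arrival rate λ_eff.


ρ = 0.4453; P_K = (1−ρ)ρ^8/(1−ρ^9) = 0.0008576
λ_eff = λ(1 − P_K) = 12.81·(1 − 0.0008576) = 12.81·0.999142 = 12.7990 /hr

Final: 12.7990 /hr


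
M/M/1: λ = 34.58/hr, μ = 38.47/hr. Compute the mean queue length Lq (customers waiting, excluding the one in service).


ρ = 34.58/38.47 = 0.8989
Lq = ρ²/(1−ρ) = 0.8080/0.1011 = 7.9906

Final: 7.9906


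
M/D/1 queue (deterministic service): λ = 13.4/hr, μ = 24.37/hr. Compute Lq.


ρ = 13.4/24.37 = 0.5499
M/D/1: Lq = ρ²/(2(1−ρ)) = 0.3023/(2·0.4501) = 0.33583

Final: 0.33583


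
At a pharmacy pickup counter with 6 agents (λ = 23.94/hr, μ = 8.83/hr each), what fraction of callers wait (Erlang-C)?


a = λ/μ = 2.7112; ρ = a/6 = 0.4519
P₀ = 0.065848 (from M/M/c formula)
C(c,a) = [a^c/(c!(1−ρ))]·P₀ = [397.17386/(720·0.5481)]·0.065848
= 1.00638·0.065848 = 0.066268

Final: 0.066268


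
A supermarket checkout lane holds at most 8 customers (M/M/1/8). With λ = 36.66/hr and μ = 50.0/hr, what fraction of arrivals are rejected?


ρ = λ/μ = 36.66/50.0 = 0.7332
P_K = (1−ρ)ρ^K/(1−ρ^(K+1)) = (0.2668·0.083518)/(1 − 0.061235)
= 0.022283/0.938765 = 0.023736

Final: 0.023736


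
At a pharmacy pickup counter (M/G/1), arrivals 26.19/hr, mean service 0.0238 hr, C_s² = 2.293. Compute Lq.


ρ = λ·E[S] = 26.19·0.0238 = 0.6233
Lq = ρ²(1+C_s²)/(2(1−ρ)) = 0.3885·(1+2.293)/(2·0.3767)
= 0.3885·3.2930/0.7534 = 1.69831

Final: 1.69831


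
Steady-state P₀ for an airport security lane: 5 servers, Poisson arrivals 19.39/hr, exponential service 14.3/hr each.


a = λ/μ = 19.39/14.3 = 1.3559; ρ = a/c = 0.2712
Σ_{k=0}^{4} a^k/k! (terms k=0..4) = 1.00000 + 1.35594 + 0.91929 + 0.41550 + 0.14085 = 3.83159
Tail: a^5/(5!(1−ρ)) = 4.58362/(120·0.7288) = 0.05241
P₀ = 1/(3.83159 + 0.05241) = 1/3.88400 = 0.257467

Final: 0.257467


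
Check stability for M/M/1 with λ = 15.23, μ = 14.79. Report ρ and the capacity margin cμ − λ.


Total capacity cμ = 1·14.79 = 14.79/hr
ρ = λ/(cμ) = 15.23/14.79 = 1.0297
Stable ⇔ ρ < 1: NO
Spare capacity = cμ − λ = 14.79 − 15.23 = -0.44/hr

Final: ρ = 1.0297; unstable; margin = -0.44/hr


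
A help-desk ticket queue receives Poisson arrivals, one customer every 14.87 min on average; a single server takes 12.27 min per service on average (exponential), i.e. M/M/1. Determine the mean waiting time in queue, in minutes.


λ = 60/14.87 = 4.0350 /hr
μ = 60/12.27 = 4.8900 /hr
ρ = λ/μ = 4.0350/4.8900 = 0.8252
Wq = ρ/(μ−λ) = 0.8252/(4.8900−4.0350) = 0.96508 hr
In minutes: 0.96508·60 = 57.905 min

Final: 57.905 min


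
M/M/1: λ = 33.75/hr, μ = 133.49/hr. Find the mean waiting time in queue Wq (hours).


ρ = 33.75/133.49 = 0.2528
Wq = ρ/(μ−λ) = 0.2528/(133.49 − 33.75) = 0.2528/99.74 = 0.002535 hr

Final: 0.002535 hr


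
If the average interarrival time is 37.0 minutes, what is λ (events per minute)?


λ = 1/(interarrival time) in consistent units.
1 minute = 1 min, so λ = 1/37.0 = 0.02703 per minute

Final: 0.02703 /min


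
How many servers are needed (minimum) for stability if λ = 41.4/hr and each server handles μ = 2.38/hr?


Stability requires cμ > λ ⇔ c > λ/μ.
λ/μ = 41.4/2.38 = 17.3950
Minimum integer c = ⌊17.3950⌋ + 1 = 18
Check: 18·2.38 = 42.84 > 41.4, while 17·2.38 = 40.46 ≤ 41.4

Final: 18 servers


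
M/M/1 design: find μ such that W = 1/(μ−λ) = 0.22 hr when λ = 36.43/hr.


W = 1/(μ−λ) ⇒ μ − λ = 1/W = 1/0.22 = 4.5455
μ = λ + 1/W = 36.43 + 4.5455 = 40.9755 per hr

Final: 40.9755 /hr


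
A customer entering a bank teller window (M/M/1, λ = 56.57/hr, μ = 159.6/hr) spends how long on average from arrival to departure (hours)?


W = 1/(μ−λ) = 1/(159.6 − 56.57) = 1/103.03 = 0.009706 hr

Final: 0.009706 hr


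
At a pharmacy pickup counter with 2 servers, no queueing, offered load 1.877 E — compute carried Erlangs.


B(2,1.877) = 0.379765 (Erlang-B)
Carried load = a(1 − B) = 1.877·(1 − 0.379765) = 1.877·0.620235 = 1.1642 E

Final: 1.1642 Erlangs


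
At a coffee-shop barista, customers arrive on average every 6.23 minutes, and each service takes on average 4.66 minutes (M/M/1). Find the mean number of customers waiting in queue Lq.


λ = 60/6.23 = 9.6308 /hr
μ = 60/4.66 = 12.8755 /hr
ρ = λ/μ = 9.6308/12.8755 = 0.7480
Lq = ρ²/(1−ρ) = 0.5595/0.2520 = 2.2202

Final: 2.2202
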